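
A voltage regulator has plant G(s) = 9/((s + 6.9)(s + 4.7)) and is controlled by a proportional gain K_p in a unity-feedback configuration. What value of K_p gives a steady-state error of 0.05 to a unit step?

The loop is type 0, so e_ss(step) = 1/(1 + K_pos) with K_pos = K_p·G(0).
G(0) = 0.2775. Require 1/(1 + K_p·0.2775) = 0.05, so 1 + 0.2775·K_p = 20.
K_p = (20 − 1)/0.2775 = 68.5.

K_p = 68.5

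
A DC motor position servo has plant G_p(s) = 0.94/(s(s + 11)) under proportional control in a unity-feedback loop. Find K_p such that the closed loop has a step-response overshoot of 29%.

K_p = 239

From %OS = 100·exp(−πζ/√(1−ζ²)) = 29%, ζ = −ln(0.29)/√(π²+ln²(0.29)) = 0.3666.
Characteristic equation s² + 11s + 0.94K_p = 0 gives ζ = 11/(2√(0.94K_p)).
Setting ζ = 0.3666: √(0.94K_p) = 11/(2·0.3666) = 15, so K_p = 225.1/0.94 = 239.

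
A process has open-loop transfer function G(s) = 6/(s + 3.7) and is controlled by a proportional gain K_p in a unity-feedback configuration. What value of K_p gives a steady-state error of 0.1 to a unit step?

Steady-state error for a unit step on this type-0 loop is 1/(1 + K_p·G(0)).
G(0) = 1.622. Require 1/(1 + K_p·1.622) = 0.1, so 1 + 1.622·K_p = 10.
K_p = (10 − 1)/1.622 = 5.55.

K_p = 5.55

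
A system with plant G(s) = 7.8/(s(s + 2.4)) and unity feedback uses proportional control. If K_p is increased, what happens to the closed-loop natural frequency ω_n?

increase

ω_n = √(7.8·K_p), which grows with K_p.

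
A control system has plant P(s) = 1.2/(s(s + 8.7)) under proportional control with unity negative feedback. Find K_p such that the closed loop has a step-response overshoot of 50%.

From %OS = 100·exp(−πζ/√(1−ζ²)) = 50%, ζ = −ln(0.5)/√(π²+ln²(0.5)) = 0.2155.
Characteristic equation s² + 8.7s + 1.2K_p = 0 gives ζ = 8.7/(2√(1.2K_p)).
Setting ζ = 0.2155: √(1.2K_p) = 8.7/(2·0.2155) = 20.19, so K_p = 407.6/1.2 = 340.

K_p = 340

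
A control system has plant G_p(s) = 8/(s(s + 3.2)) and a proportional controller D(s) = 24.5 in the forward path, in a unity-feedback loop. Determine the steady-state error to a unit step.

The open loop D(s)G_p(s) has a pole at the origin (type 1), so the static position error constant is infinite and e_ss = 1/(1+∞) = 0.

0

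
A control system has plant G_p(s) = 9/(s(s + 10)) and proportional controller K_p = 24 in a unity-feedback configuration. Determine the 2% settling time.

Closed-loop characteristic equation: s² + 10s + 216 = 0, so ω_n = 14.7 rad/s and ζ = 10/(2·14.7) = 0.3402.
2% settling time T_s ≈ 4/(ζω_n) = 4/5 = 0.8 s.

T_s ≈ 0.8 s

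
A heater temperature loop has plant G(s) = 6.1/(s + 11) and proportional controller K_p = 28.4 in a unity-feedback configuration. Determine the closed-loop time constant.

τ = 0.00543 s

Closed-loop transfer function: T(s) = K_p·G(s)/(1 + K_p·G(s)) = 173.2/(s + 11 + 173.2) = 173.2/(s + 184.2).
Time constant τ = 1/184.2 = 0.00543 s.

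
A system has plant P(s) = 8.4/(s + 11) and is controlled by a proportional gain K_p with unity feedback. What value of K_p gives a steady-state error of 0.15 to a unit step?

K_p = 7.42

For a type-0 loop with proportional control, e_ss = 1/(1 + K_p·P(0)).
P(0) = 0.7636. Require 1/(1 + K_p·0.7636) = 0.15, so 1 + 0.7636·K_p = 6.667.
K_p = (6.667 − 1)/0.7636 = 7.42.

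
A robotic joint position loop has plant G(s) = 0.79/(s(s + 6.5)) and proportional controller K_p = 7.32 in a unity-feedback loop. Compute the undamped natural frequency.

1 + K_p·G(s) = 0 gives s² + 6.5s + 5.783 = 0.
Matching s² + 2ζω_n s + ω_n²: ω_n = √5.783 = 2.405 rad/s and 2ζω_n = 6.5, so ζ = 6.5/(2·2.405) = 1.35.

ω_n = 2.4 rad/s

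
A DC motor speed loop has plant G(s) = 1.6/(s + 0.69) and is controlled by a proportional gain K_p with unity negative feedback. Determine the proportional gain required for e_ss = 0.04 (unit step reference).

K_p = 10.3

The loop is type 0, so e_ss(step) = 1/(1 + K_pos) with K_pos = K_p·G(0).
G(0) = 2.319. Require 1/(1 + K_p·2.319) = 0.04, so 1 + 2.319·K_p = 25.
K_p = (25 − 1)/2.319 = 10.3.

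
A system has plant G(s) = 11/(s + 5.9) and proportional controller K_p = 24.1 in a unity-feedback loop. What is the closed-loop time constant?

Closed-loop transfer function: T(s) = K_p·G(s)/(1 + K_p·G(s)) = 265.1/(s + 5.9 + 265.1) = 265.1/(s + 271).
Time constant τ = 1/271 = 0.00369 s.

τ = 0.00369 s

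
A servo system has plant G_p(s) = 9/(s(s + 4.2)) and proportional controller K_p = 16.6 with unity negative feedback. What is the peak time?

T_p = 0.261 s

The closed-loop denominator s² + 4.2s + 149.4 gives ω_n = √149.4 = 12.22 and ζ = 4.2/(2ω_n) = 0.1718.
Damped frequency ω_d = ω_n√(1−ζ²) = 12.04 rad/s, so peak time T_p = π/ω_d = 0.261 s.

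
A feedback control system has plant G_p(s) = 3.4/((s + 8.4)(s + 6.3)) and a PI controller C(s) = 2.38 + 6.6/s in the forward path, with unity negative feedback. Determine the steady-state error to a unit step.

0

The open loop C(s)G_p(s) has a pole at the origin (type 1), so the static position error constant is infinite and e_ss = 1/(1+∞) = 0.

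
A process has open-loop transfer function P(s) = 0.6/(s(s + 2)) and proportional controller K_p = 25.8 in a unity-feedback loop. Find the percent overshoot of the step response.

Closed-loop characteristic equation: s² + 2s + 15.48 = 0, so ω_n = 3.934 rad/s and ζ = 2/(2·3.934) = 0.2542.
%OS = 100·exp(−πζ/√(1−ζ²)) = 100·exp(−π·0.2542/√0.9354) = 43.8%.

43.8%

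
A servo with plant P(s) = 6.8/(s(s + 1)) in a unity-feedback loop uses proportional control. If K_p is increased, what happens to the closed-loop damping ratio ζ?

decrease

ζ = 1/(2√(6.8K_p)); increasing K_p raises the denominator, so ζ falls.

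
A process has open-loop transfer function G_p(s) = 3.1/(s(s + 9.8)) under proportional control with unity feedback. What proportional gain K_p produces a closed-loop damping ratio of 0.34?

K_p = 67

Closed-loop characteristic equation: s² + 9.8s + K_p·3.1 = 0.
So ω_n = √(3.1K_p) and 2ζω_n = 9.8, giving ζ = 9.8/(2√(3.1K_p)).
Setting ζ = 0.34: √(3.1K_p) = 9.8/(2·0.34) = 14.41, so K_p = 207.7/3.1 = 67.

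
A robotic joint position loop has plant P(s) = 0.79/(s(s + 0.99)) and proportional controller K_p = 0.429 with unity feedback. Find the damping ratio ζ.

With unity feedback the closed-loop characteristic equation is s² + 0.99s + 0.429·0.79 = s² + 0.99s + 0.3389 = 0.
Matching s² + 2ζω_n s + ω_n²: ω_n = √0.3389 = 0.5822 rad/s and 2ζω_n = 0.99, so ζ = 0.99/(2·0.5822) = 0.85.

ζ = 0.85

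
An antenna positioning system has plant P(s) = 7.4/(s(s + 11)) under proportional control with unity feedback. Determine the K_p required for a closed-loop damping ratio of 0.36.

K_p = 31.5

Closed-loop characteristic equation: s² + 11s + K_p·7.4 = 0.
So ω_n = √(7.4K_p) and 2ζω_n = 11, giving ζ = 11/(2√(7.4K_p)).
Setting ζ = 0.36: √(7.4K_p) = 11/(2·0.36) = 15.28, so K_p = 233.4/7.4 = 31.5.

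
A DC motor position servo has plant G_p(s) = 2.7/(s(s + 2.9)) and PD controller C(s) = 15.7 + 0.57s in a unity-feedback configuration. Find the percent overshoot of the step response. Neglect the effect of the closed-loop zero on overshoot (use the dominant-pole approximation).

32%

Forward path: (15.7 + 0.57s)·2.7/(s(s+2.9)). The closed-loop characteristic equation is s² + (2.9 + 2.7·0.57)s + 2.7·15.7 = 0.
That is s² + 4.439s + 42.39 = 0, so ω_n = 6.511 rad/s and ζ = 4.439/(2·6.511) = 0.3409.
%OS = 100·exp(−πζ/√(1−ζ²)) = 32%.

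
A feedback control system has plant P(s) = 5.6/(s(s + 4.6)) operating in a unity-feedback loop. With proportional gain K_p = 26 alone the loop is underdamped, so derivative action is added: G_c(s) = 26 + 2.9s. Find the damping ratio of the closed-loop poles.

ζ = 0.864

Forward path: (26 + 2.9s)·5.6/(s(s+4.6)). The closed-loop characteristic equation is s² + (4.6 + 5.6·2.9)s + 5.6·26 = 0.
That is s² + 20.84s + 145.6 = 0, so ω_n = 12.07 rad/s and ζ = 20.84/(2·12.07) = 0.8635.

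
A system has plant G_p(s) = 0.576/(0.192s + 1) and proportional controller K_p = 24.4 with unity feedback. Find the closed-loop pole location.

s = -78.41

Closed loop: T(s) = K_p·G_p/(1+K_p·G_p) = 14.05/(0.192s + 1 + 14.05), with pole at s = −(1 + 14.05)/0.192 = −78.41.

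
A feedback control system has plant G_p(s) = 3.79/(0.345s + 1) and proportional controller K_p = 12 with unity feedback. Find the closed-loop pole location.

s = -134.7

Closed loop: T(s) = K_p·G_p/(1+K_p·G_p) = 45.48/(0.345s + 1 + 45.48), with pole at s = −(1 + 45.48)/0.345 = −134.7.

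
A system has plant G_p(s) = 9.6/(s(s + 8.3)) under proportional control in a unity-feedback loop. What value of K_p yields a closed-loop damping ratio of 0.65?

Closed-loop characteristic equation: s² + 8.3s + K_p·9.6 = 0.
So ω_n = √(9.6K_p) and 2ζω_n = 8.3, giving ζ = 8.3/(2√(9.6K_p)).
Setting ζ = 0.65: √(9.6K_p) = 8.3/(2·0.65) = 6.385, so K_p = 40.76/9.6 = 4.25.

K_p = 4.25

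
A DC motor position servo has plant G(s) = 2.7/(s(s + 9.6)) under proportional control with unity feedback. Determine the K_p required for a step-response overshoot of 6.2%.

From %OS = 100·exp(−πζ/√(1−ζ²)) = 6.2%, ζ = −ln(0.062)/√(π²+ln²(0.062)) = 0.6628.
Characteristic equation s² + 9.6s + 2.7K_p = 0 gives ζ = 9.6/(2√(2.7K_p)).
Setting ζ = 0.6628: √(2.7K_p) = 9.6/(2·0.6628) = 7.242, so K_p = 52.45/2.7 = 19.4.

K_p = 19.4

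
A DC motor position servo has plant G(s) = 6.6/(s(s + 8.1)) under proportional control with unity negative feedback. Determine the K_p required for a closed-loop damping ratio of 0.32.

K_p = 24.3

Closed-loop characteristic equation: s² + 8.1s + K_p·6.6 = 0.
So ω_n = √(6.6K_p) and 2ζω_n = 8.1, giving ζ = 8.1/(2√(6.6K_p)).
Setting ζ = 0.32: √(6.6K_p) = 8.1/(2·0.32) = 12.66, so K_p = 160.2/6.6 = 24.3.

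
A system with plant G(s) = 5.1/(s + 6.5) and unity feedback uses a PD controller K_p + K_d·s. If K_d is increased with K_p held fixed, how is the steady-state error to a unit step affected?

unchanged

At s = 0 the derivative term contributes nothing: C(0) = K_p regardless of K_d, so K_pos = K_p·G(0) and e_ss are unchanged.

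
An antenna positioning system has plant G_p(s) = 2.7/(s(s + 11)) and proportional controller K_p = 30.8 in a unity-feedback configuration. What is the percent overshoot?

9.3%

The closed-loop denominator s² + 11s + 83.16 gives ω_n = √83.16 = 9.119 and ζ = 11/(2ω_n) = 0.6031.
%OS = 100·exp(−πζ/√(1−ζ²)) = 100·exp(−π·0.6031/√0.6362) = 9.3%.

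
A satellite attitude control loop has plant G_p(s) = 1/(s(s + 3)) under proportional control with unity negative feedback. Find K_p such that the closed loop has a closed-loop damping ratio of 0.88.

K_p = 2.91

Closed-loop characteristic equation: s² + 3s + K_p·1 = 0.
So ω_n = √(1K_p) and 2ζω_n = 3, giving ζ = 3/(2√(1K_p)).
Setting ζ = 0.88: √(1K_p) = 3/(2·0.88) = 1.705, so K_p = 2.905/1 = 2.91.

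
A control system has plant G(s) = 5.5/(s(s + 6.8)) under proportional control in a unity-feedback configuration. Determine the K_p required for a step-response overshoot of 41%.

K_p = 28.2

From %OS = 100·exp(−πζ/√(1−ζ²)) = 41%, ζ = −ln(0.41)/√(π²+ln²(0.41)) = 0.273.
Characteristic equation s² + 6.8s + 5.5K_p = 0 gives ζ = 6.8/(2√(5.5K_p)).
Setting ζ = 0.273: √(5.5K_p) = 6.8/(2·0.273) = 12.45, so K_p = 155.1/5.5 = 28.2.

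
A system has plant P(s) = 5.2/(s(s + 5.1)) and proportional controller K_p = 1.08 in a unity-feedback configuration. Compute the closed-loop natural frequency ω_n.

1 + K_p·P(s) = 0 gives s² + 5.1s + 5.616 = 0.
Matching s² + 2ζω_n s + ω_n²: ω_n = √5.616 = 2.37 rad/s and 2ζω_n = 5.1, so ζ = 5.1/(2·2.37) = 1.08.

ω_n = 2.37 rad/s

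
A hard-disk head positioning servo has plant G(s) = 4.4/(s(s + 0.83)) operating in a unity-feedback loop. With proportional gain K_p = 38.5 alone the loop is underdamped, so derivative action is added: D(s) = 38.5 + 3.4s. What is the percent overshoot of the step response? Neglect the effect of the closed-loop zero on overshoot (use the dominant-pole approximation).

9.1%

Forward path: (38.5 + 3.4s)·4.4/(s(s+0.83)). The closed-loop characteristic equation is s² + (0.83 + 4.4·3.4)s + 4.4·38.5 = 0.
That is s² + 15.79s + 169.4 = 0, so ω_n = 13.02 rad/s and ζ = 15.79/(2·13.02) = 0.6066.
%OS = 100·exp(−πζ/√(1−ζ²)) = 9.1%.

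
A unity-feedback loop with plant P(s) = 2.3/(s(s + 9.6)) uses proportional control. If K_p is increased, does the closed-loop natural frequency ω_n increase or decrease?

increase

ω_n = √(2.3·K_p), which grows with K_p.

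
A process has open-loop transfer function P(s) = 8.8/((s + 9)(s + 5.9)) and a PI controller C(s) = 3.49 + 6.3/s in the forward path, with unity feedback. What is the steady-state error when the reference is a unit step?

The open loop C(s)P(s) has a pole at the origin (type 1), so the static position error constant is infinite and e_ss = 1/(1+∞) = 0.

0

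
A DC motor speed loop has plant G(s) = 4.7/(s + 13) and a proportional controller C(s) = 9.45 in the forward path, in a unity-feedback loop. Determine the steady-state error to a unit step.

0.226

The loop is type 0. Static position error constant K_pos = C(0)·G(0) = 9.45·0.3615 = 3.417.
Steady-state error to a unit step: e_ss = 1/(1+K_pos) = 1/4.417 = 0.226.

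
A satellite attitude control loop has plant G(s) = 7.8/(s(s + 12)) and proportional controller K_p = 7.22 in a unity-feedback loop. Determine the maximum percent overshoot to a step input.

1.53%

From 1 + K_pG(s) = 0: s² + 12s + 56.32 = 0 ⇒ ω_n = 7.504, ζ = 0.7995.
%OS = 100·exp(−πζ/√(1−ζ²)) = 100·exp(−π·0.7995/√0.3608) = 1.53%.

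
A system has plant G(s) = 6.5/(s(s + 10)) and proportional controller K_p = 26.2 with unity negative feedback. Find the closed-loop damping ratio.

The closed-loop denominator is s(s+10) + 26.2·6.5 = s² + 10s + 170.3.
Matching s² + 2ζω_n s + ω_n²: ω_n = √170.3 = 13.05 rad/s and 2ζω_n = 10, so ζ = 10/(2·13.05) = 0.383.

ζ = 0.383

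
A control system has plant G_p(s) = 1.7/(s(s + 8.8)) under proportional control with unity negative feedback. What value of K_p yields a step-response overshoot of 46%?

K_p = 198

From %OS = 100·exp(−πζ/√(1−ζ²)) = 46%, ζ = −ln(0.46)/√(π²+ln²(0.46)) = 0.24.
Characteristic equation s² + 8.8s + 1.7K_p = 0 gives ζ = 8.8/(2√(1.7K_p)).
Setting ζ = 0.24: √(1.7K_p) = 8.8/(2·0.24) = 18.34, so K_p = 336.2/1.7 = 198.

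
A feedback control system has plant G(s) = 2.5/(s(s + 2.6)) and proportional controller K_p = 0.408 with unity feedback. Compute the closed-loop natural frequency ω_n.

ω_n = 1.01 rad/s

1 + K_p·G(s) = 0 gives s² + 2.6s + 1.02 = 0.
Matching s² + 2ζω_n s + ω_n²: ω_n = √1.02 = 1.01 rad/s and 2ζω_n = 2.6, so ζ = 2.6/(2·1.01) = 1.29.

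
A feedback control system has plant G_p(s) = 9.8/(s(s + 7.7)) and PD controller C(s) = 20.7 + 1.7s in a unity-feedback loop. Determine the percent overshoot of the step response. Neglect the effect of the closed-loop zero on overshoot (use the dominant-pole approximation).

0.561%

Forward path: (20.7 + 1.7s)·9.8/(s(s+7.7)). The closed-loop characteristic equation is s² + (7.7 + 9.8·1.7)s + 9.8·20.7 = 0.
That is s² + 24.36s + 202.9 = 0, so ω_n = 14.24 rad/s and ζ = 24.36/(2·14.24) = 0.8552.
%OS = 100·exp(−πζ/√(1−ζ²)) = 0.561%.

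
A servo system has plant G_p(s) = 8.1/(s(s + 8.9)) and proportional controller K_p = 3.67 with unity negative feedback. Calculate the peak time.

The closed-loop denominator s² + 8.9s + 29.73 gives ω_n = √29.73 = 5.452 and ζ = 8.9/(2ω_n) = 0.8162.
Damped frequency ω_d = ω_n√(1−ζ²) = 3.15 rad/s, so peak time T_p = π/ω_d = 0.997 s.

T_p = 0.997 s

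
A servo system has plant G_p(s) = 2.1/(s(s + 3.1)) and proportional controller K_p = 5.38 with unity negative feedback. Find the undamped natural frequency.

With unity feedback the closed-loop characteristic equation is s² + 3.1s + 5.38·2.1 = s² + 3.1s + 11.3 = 0.
Matching s² + 2ζω_n s + ω_n²: ω_n = √11.3 = 3.361 rad/s and 2ζω_n = 3.1, so ζ = 3.1/(2·3.361) = 0.461.

ω_n = 3.36 rad/s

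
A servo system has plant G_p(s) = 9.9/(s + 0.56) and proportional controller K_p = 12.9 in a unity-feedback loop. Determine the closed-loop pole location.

Closed-loop transfer function: T(s) = K_p·G_p(s)/(1 + K_p·G_p(s)) = 127.7/(s + 0.56 + 127.7) = 127.7/(s + 128.3).
The closed-loop pole is at s = −128.3.

s = -128.3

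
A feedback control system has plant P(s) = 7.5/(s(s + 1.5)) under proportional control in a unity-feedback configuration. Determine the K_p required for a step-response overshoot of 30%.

From %OS = 100·exp(−πζ/√(1−ζ²)) = 30%, ζ = −ln(0.3)/√(π²+ln²(0.3)) = 0.3579.
Characteristic equation s² + 1.5s + 7.5K_p = 0 gives ζ = 1.5/(2√(7.5K_p)).
Setting ζ = 0.3579: √(7.5K_p) = 1.5/(2·0.3579) = 2.096, so K_p = 4.392/7.5 = 0.586.

K_p = 0.586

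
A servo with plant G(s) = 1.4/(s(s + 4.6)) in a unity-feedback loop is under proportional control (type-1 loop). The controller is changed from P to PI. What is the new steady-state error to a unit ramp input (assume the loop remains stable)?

The integrator raises the loop to type 2, so K_v → ∞ and e_ss to a ramp is zero.

0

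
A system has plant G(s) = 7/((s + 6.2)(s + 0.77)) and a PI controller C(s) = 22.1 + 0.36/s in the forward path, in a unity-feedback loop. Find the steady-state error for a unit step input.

The open loop C(s)G(s) has a pole at the origin (type 1), so the static position error constant is infinite and e_ss = 1/(1+∞) = 0.

0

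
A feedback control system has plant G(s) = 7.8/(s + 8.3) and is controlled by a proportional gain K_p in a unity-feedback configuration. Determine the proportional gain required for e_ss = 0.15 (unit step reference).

The loop is type 0, so e_ss(step) = 1/(1 + K_pos) with K_pos = K_p·G(0).
G(0) = 0.9398. Require 1/(1 + K_p·0.9398) = 0.15, so 1 + 0.9398·K_p = 6.667.
K_p = (6.667 − 1)/0.9398 = 6.03.

K_p = 6.03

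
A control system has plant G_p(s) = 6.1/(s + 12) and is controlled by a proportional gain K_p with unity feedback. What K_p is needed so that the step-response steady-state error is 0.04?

For a type-0 loop with proportional control, e_ss = 1/(1 + K_p·G_p(0)).
G_p(0) = 0.5083. Require 1/(1 + K_p·0.5083) = 0.04, so 1 + 0.5083·K_p = 25.
K_p = (25 − 1)/0.5083 = 47.2.

K_p = 47.2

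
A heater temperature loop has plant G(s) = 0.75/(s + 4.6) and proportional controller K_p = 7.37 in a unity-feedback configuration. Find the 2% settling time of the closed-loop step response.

Closed-loop transfer function: T(s) = K_p·G(s)/(1 + K_p·G(s)) = 5.527/(s + 4.6 + 5.527) = 5.527/(s + 10.13).
Time constant τ = 1/10.13 = 0.09874 s, so the 2% settling time is about 4τ = 0.395 s.

T_s ≈ 0.395 s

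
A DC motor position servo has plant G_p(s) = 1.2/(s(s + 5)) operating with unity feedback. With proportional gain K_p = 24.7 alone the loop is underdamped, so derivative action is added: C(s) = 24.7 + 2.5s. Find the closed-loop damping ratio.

ζ = 0.735

Forward path: (24.7 + 2.5s)·1.2/(s(s+5)). The closed-loop characteristic equation is s² + (5 + 1.2·2.5)s + 1.2·24.7 = 0.
That is s² + 8s + 29.64 = 0, so ω_n = 5.444 rad/s and ζ = 8/(2·5.444) = 0.7347.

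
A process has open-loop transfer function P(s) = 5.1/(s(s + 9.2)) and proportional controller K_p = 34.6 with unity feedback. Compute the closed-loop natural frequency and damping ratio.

ω_n = 13.3 rad/s, ζ = 0.346

The closed-loop denominator is s(s+9.2) + 34.6·5.1 = s² + 9.2s + 176.5.
So ω_n² = 176.5 ⇒ ω_n = 13.28 rad/s, and ζ = 9.2/(2ω_n) = 0.346.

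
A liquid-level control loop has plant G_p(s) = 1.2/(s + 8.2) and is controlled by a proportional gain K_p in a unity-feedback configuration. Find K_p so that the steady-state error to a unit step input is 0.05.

K_p = 130

For a type-0 loop with proportional control, e_ss = 1/(1 + K_p·G_p(0)).
G_p(0) = 0.1463. Require 1/(1 + K_p·0.1463) = 0.05, so 1 + 0.1463·K_p = 20.
K_p = (20 − 1)/0.1463 = 130.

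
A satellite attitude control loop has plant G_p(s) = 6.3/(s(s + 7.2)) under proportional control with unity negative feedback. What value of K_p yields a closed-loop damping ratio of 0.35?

K_p = 16.8

Closed-loop characteristic equation: s² + 7.2s + K_p·6.3 = 0.
So ω_n = √(6.3K_p) and 2ζω_n = 7.2, giving ζ = 7.2/(2√(6.3K_p)).
Setting ζ = 0.35: √(6.3K_p) = 7.2/(2·0.35) = 10.29, so K_p = 105.8/6.3 = 16.8.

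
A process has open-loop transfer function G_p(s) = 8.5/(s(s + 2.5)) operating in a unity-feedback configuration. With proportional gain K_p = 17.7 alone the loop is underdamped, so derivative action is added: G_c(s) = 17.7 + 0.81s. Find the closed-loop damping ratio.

ζ = 0.383

Forward path: (17.7 + 0.81s)·8.5/(s(s+2.5)). The closed-loop characteristic equation is s² + (2.5 + 8.5·0.81)s + 8.5·17.7 = 0.
That is s² + 9.385s + 150.4 = 0, so ω_n = 12.27 rad/s and ζ = 9.385/(2·12.27) = 0.3826.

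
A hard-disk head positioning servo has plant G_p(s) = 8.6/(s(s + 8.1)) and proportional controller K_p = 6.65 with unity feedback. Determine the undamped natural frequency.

1 + K_p·G_p(s) = 0 gives s² + 8.1s + 57.19 = 0.
Matching s² + 2ζω_n s + ω_n²: ω_n = √57.19 = 7.562 rad/s and 2ζω_n = 8.1, so ζ = 8.1/(2·7.562) = 0.536.

ω_n = 7.56 rad/s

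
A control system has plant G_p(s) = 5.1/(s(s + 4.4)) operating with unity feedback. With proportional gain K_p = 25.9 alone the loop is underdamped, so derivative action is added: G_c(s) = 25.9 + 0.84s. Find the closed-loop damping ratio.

ζ = 0.378

Forward path: (25.9 + 0.84s)·5.1/(s(s+4.4)). The closed-loop characteristic equation is s² + (4.4 + 5.1·0.84)s + 5.1·25.9 = 0.
That is s² + 8.684s + 132.1 = 0, so ω_n = 11.49 rad/s and ζ = 8.684/(2·11.49) = 0.3778.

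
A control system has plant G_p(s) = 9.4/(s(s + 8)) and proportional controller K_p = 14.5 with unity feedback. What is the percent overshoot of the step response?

31.8%

From 1 + K_pG_p(s) = 0: s² + 8s + 136.3 = 0 ⇒ ω_n = 11.67, ζ = 0.3426.
%OS = 100·exp(−πζ/√(1−ζ²)) = 100·exp(−π·0.3426/√0.8826) = 31.8%.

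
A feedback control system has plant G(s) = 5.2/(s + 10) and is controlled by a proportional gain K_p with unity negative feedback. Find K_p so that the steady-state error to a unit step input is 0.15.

For a type-0 loop with proportional control, e_ss = 1/(1 + K_p·G(0)).
G(0) = 0.52. Require 1/(1 + K_p·0.52) = 0.15, so 1 + 0.52·K_p = 6.667.
K_p = (6.667 − 1)/0.52 = 10.9.

K_p = 10.9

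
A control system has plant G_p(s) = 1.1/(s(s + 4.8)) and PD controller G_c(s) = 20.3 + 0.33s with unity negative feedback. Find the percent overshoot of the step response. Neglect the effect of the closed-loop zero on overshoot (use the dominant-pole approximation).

Forward path: (20.3 + 0.33s)·1.1/(s(s+4.8)). The closed-loop characteristic equation is s² + (4.8 + 1.1·0.33)s + 1.1·20.3 = 0.
That is s² + 5.163s + 22.33 = 0, so ω_n = 4.725 rad/s and ζ = 5.163/(2·4.725) = 0.5463.
%OS = 100·exp(−πζ/√(1−ζ²)) = 12.9%.

12.9%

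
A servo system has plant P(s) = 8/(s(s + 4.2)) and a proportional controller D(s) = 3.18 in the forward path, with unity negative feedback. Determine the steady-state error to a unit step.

0

The open loop D(s)P(s) has a pole at the origin (type 1), so the static position error constant is infinite and e_ss = 1/(1+∞) = 0.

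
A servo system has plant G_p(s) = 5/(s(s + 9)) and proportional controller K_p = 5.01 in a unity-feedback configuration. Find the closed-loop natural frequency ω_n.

With unity feedback the closed-loop characteristic equation is s² + 9s + 5.01·5 = s² + 9s + 25.05 = 0.
Matching s² + 2ζω_n s + ω_n²: ω_n = √25.05 = 5.005 rad/s and 2ζω_n = 9, so ζ = 9/(2·5.005) = 0.899.

ω_n = 5 rad/s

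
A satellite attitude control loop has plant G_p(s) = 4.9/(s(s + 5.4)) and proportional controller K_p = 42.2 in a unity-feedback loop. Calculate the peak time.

From 1 + K_pG_p(s) = 0: s² + 5.4s + 206.8 = 0 ⇒ ω_n = 14.38, ζ = 0.1878.
Damped frequency ω_d = ω_n√(1−ζ²) = 14.12 rad/s, so peak time T_p = π/ω_d = 0.222 s.

T_p = 0.222 s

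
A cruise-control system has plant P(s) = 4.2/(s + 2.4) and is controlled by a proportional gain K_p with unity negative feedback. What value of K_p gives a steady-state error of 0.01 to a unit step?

K_p = 56.6

Steady-state error for a unit step on this type-0 loop is 1/(1 + K_p·P(0)).
P(0) = 1.75. Require 1/(1 + K_p·1.75) = 0.01, so 1 + 1.75·K_p = 100.
K_p = (100 − 1)/1.75 = 56.6.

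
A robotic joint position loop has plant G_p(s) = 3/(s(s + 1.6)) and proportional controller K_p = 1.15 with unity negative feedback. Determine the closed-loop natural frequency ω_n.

With unity feedback the closed-loop characteristic equation is s² + 1.6s + 1.15·3 = s² + 1.6s + 3.45 = 0.
So ω_n² = 3.45 ⇒ ω_n = 1.857 rad/s, and ζ = 1.6/(2ω_n) = 0.431.

ω_n = 1.86 rad/s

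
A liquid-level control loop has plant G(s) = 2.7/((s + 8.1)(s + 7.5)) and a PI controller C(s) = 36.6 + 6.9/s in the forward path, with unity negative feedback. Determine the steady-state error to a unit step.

0

The open loop C(s)G(s) has a pole at the origin (type 1), so the static position error constant is infinite and e_ss = 1/(1+∞) = 0.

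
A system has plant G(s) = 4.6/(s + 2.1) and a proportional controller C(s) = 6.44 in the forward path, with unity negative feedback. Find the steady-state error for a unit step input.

0.0662

The loop is type 0. Static position error constant K_pos = C(0)·G(0) = 6.44·2.19 = 14.11.
Steady-state error to a unit step: e_ss = 1/(1+K_pos) = 1/15.11 = 0.0662.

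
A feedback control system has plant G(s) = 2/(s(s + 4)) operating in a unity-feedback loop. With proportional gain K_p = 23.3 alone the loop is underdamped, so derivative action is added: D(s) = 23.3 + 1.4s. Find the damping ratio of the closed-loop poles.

Forward path: (23.3 + 1.4s)·2/(s(s+4)). The closed-loop characteristic equation is s² + (4 + 2·1.4)s + 2·23.3 = 0.
That is s² + 6.8s + 46.6 = 0, so ω_n = 6.826 rad/s and ζ = 6.8/(2·6.826) = 0.4981.

ζ = 0.498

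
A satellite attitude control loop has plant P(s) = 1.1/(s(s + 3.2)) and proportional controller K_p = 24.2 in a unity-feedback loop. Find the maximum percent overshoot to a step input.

Closed-loop characteristic equation: s² + 3.2s + 26.62 = 0, so ω_n = 5.159 rad/s and ζ = 3.2/(2·5.159) = 0.3101.
%OS = 100·exp(−πζ/√(1−ζ²)) = 100·exp(−π·0.3101/√0.9038) = 35.9%.

35.9%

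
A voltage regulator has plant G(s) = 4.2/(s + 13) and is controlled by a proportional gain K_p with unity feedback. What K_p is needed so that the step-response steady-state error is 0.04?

The loop is type 0, so e_ss(step) = 1/(1 + K_pos) with K_pos = K_p·G(0).
G(0) = 0.3231. Require 1/(1 + K_p·0.3231) = 0.04, so 1 + 0.3231·K_p = 25.
K_p = (25 − 1)/0.3231 = 74.3.

K_p = 74.3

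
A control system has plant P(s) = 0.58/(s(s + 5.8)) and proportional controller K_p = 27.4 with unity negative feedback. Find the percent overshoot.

The closed-loop denominator s² + 5.8s + 15.89 gives ω_n = √15.89 = 3.986 and ζ = 5.8/(2ω_n) = 0.7275.
%OS = 100·exp(−πζ/√(1−ζ²)) = 100·exp(−π·0.7275/√0.4708) = 3.58%.

3.58%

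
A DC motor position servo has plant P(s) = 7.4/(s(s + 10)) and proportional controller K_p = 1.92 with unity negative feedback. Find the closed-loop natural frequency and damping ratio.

ω_n = 3.77 rad/s, ζ = 1.33

The closed-loop denominator is s(s+10) + 1.92·7.4 = s² + 10s + 14.21.
So ω_n² = 14.21 ⇒ ω_n = 3.769 rad/s, and ζ = 10/(2ω_n) = 1.33.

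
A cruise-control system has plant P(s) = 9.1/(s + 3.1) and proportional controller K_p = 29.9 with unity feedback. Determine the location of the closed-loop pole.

s = -275.2

Closed-loop transfer function: T(s) = K_p·P(s)/(1 + K_p·P(s)) = 272.1/(s + 3.1 + 272.1) = 272.1/(s + 275.2).
The closed-loop pole is at s = −275.2.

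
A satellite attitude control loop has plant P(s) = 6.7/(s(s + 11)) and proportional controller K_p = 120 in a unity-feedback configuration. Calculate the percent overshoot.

Closed-loop characteristic equation: s² + 11s + 804 = 0, so ω_n = 28.35 rad/s and ζ = 11/(2·28.35) = 0.194.
%OS = 100·exp(−πζ/√(1−ζ²)) = 100·exp(−π·0.194/√0.9624) = 53.7%.

53.7%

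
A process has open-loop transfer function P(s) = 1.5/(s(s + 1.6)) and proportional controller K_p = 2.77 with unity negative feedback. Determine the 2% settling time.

T_s ≈ 5 s

From 1 + K_pP(s) = 0: s² + 1.6s + 4.155 = 0 ⇒ ω_n = 2.038, ζ = 0.3925.
2% settling time T_s ≈ 4/(ζω_n) = 4/0.8 = 5 s.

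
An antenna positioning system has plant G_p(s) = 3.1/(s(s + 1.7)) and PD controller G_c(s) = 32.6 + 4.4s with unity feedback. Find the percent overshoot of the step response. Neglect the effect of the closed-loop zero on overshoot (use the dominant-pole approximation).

Forward path: (32.6 + 4.4s)·3.1/(s(s+1.7)). The closed-loop characteristic equation is s² + (1.7 + 3.1·4.4)s + 3.1·32.6 = 0.
That is s² + 15.34s + 101.1 = 0, so ω_n = 10.05 rad/s and ζ = 15.34/(2·10.05) = 0.763.
%OS = 100·exp(−πζ/√(1−ζ²)) = 2.45%.

2.45%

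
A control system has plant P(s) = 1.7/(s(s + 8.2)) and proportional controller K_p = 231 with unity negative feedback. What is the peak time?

Closed-loop characteristic equation: s² + 8.2s + 392.7 = 0, so ω_n = 19.82 rad/s and ζ = 8.2/(2·19.82) = 0.2069.
Damped frequency ω_d = ω_n√(1−ζ²) = 19.39 rad/s, so peak time T_p = π/ω_d = 0.162 s.

T_p = 0.162 s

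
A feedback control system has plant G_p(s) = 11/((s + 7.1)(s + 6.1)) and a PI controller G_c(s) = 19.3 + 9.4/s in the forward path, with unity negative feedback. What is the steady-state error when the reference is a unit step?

0

The open loop G_c(s)G_p(s) has a pole at the origin (type 1), so the static position error constant is infinite and e_ss = 1/(1+∞) = 0.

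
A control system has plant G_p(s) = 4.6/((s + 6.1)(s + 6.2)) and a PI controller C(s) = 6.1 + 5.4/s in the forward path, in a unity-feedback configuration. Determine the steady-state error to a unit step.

The open loop C(s)G_p(s) has a pole at the origin (type 1), so the static position error constant is infinite and e_ss = 1/(1+∞) = 0.

0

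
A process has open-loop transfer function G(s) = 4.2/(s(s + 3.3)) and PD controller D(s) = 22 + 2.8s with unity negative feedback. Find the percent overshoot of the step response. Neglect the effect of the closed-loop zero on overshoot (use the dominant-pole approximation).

Forward path: (22 + 2.8s)·4.2/(s(s+3.3)). The closed-loop characteristic equation is s² + (3.3 + 4.2·2.8)s + 4.2·22 = 0.
That is s² + 15.06s + 92.4 = 0, so ω_n = 9.612 rad/s and ζ = 15.06/(2·9.612) = 0.7834.
%OS = 100·exp(−πζ/√(1−ζ²)) = 1.91%.

1.91%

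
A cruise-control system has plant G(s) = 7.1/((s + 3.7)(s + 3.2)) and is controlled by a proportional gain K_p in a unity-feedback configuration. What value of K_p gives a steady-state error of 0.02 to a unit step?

For a type-0 loop with proportional control, e_ss = 1/(1 + K_p·G(0)).
G(0) = 0.5997. Require 1/(1 + K_p·0.5997) = 0.02, so 1 + 0.5997·K_p = 50.
K_p = (50 − 1)/0.5997 = 81.7.

K_p = 81.7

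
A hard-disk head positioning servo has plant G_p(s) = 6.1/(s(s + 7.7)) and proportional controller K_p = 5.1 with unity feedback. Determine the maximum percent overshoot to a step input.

From 1 + K_pG_p(s) = 0: s² + 7.7s + 31.11 = 0 ⇒ ω_n = 5.578, ζ = 0.6903.
%OS = 100·exp(−πζ/√(1−ζ²)) = 100·exp(−π·0.6903/√0.5235) = 4.99%.

4.99%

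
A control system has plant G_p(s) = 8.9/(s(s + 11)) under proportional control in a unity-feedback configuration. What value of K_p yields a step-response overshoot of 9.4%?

K_p = 9.4

From %OS = 100·exp(−πζ/√(1−ζ²)) = 9.4%, ζ = −ln(0.094)/√(π²+ln²(0.094)) = 0.6013.
Characteristic equation s² + 11s + 8.9K_p = 0 gives ζ = 11/(2√(8.9K_p)).
Setting ζ = 0.6013: √(8.9K_p) = 11/(2·0.6013) = 9.146, so K_p = 83.65/8.9 = 9.4.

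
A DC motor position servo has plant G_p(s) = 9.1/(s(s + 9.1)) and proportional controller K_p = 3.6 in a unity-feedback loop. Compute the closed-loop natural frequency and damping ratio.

With unity feedback the closed-loop characteristic equation is s² + 9.1s + 3.6·9.1 = s² + 9.1s + 32.76 = 0.
Matching s² + 2ζω_n s + ω_n²: ω_n = √32.76 = 5.724 rad/s and 2ζω_n = 9.1, so ζ = 9.1/(2·5.724) = 0.795.

ω_n = 5.72 rad/s, ζ = 0.795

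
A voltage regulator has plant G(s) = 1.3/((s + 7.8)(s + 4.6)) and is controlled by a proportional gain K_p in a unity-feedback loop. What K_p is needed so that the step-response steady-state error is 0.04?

Steady-state error for a unit step on this type-0 loop is 1/(1 + K_p·G(0)).
G(0) = 0.03623. Require 1/(1 + K_p·0.03623) = 0.04, so 1 + 0.03623·K_p = 25.
K_p = (25 − 1)/0.03623 = 662.

K_p = 662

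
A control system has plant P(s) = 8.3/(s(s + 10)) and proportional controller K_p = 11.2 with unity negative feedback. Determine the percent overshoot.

14.9%

The closed-loop denominator s² + 10s + 92.96 gives ω_n = √92.96 = 9.642 and ζ = 10/(2ω_n) = 0.5186.
%OS = 100·exp(−πζ/√(1−ζ²)) = 100·exp(−π·0.5186/√0.7311) = 14.9%.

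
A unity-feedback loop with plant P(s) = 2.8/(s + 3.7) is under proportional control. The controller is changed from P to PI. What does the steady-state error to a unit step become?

Adding integral action puts a pole at s = 0 in the forward path, raising the system type to 1; a type-1 loop has zero steady-state error to a step.

0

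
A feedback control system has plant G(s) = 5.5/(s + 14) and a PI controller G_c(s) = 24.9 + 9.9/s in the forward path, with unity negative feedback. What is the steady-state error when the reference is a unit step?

The open loop G_c(s)G(s) has a pole at the origin (type 1), so the static position error constant is infinite and e_ss = 1/(1+∞) = 0.

0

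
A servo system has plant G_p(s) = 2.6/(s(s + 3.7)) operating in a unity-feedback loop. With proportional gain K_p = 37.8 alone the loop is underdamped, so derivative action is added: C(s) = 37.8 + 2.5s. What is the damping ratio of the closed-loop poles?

ζ = 0.514

Forward path: (37.8 + 2.5s)·2.6/(s(s+3.7)). The closed-loop characteristic equation is s² + (3.7 + 2.6·2.5)s + 2.6·37.8 = 0.
That is s² + 10.2s + 98.28 = 0, so ω_n = 9.914 rad/s and ζ = 10.2/(2·9.914) = 0.5144.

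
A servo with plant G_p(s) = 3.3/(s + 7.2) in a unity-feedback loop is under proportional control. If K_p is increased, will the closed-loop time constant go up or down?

Closed-loop pole is at s = −(7.2+K_p·3.3); larger K_p moves it further left, so τ = 1/(7.2+K_p·3.3) decreases.

decrease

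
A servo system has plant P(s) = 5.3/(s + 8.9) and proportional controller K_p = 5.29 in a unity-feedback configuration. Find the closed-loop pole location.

Closed-loop transfer function: T(s) = K_p·P(s)/(1 + K_p·P(s)) = 28.04/(s + 8.9 + 28.04) = 28.04/(s + 36.94).
The closed-loop pole is at s = −36.94.

s = -36.94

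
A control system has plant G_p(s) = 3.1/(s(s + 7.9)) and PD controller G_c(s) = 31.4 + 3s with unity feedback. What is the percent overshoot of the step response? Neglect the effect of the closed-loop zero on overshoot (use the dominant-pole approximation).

0.374%

Forward path: (31.4 + 3s)·3.1/(s(s+7.9)). The closed-loop characteristic equation is s² + (7.9 + 3.1·3)s + 3.1·31.4 = 0.
That is s² + 17.2s + 97.34 = 0, so ω_n = 9.866 rad/s and ζ = 17.2/(2·9.866) = 0.8717.
%OS = 100·exp(−πζ/√(1−ζ²)) = 0.374%.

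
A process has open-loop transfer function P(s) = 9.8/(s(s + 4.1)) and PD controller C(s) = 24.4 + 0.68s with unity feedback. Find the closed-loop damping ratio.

Forward path: (24.4 + 0.68s)·9.8/(s(s+4.1)). The closed-loop characteristic equation is s² + (4.1 + 9.8·0.68)s + 9.8·24.4 = 0.
That is s² + 10.76s + 239.1 = 0, so ω_n = 15.46 rad/s and ζ = 10.76/(2·15.46) = 0.348.

ζ = 0.348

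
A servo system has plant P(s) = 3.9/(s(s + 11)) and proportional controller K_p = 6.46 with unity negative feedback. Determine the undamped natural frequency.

1 + K_p·P(s) = 0 gives s² + 11s + 25.19 = 0.
Matching s² + 2ζω_n s + ω_n²: ω_n = √25.19 = 5.019 rad/s and 2ζω_n = 11, so ζ = 11/(2·5.019) = 1.1.

ω_n = 5.02 rad/s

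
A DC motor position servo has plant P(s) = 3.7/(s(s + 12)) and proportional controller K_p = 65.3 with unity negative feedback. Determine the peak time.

T_p = 0.219 s

The closed-loop denominator s² + 12s + 241.6 gives ω_n = √241.6 = 15.54 and ζ = 12/(2ω_n) = 0.386.
Damped frequency ω_d = ω_n√(1−ζ²) = 14.34 rad/s, so peak time T_p = π/ω_d = 0.219 s.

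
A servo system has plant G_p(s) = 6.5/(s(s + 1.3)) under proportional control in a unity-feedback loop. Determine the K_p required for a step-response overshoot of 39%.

K_p = 0.789

From %OS = 100·exp(−πζ/√(1−ζ²)) = 39%, ζ = −ln(0.39)/√(π²+ln²(0.39)) = 0.2871.
Characteristic equation s² + 1.3s + 6.5K_p = 0 gives ζ = 1.3/(2√(6.5K_p)).
Setting ζ = 0.2871: √(6.5K_p) = 1.3/(2·0.2871) = 2.264, so K_p = 5.126/6.5 = 0.789.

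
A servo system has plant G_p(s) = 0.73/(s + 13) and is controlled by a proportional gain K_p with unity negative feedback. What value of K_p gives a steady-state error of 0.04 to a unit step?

K_p = 427

For a type-0 loop with proportional control, e_ss = 1/(1 + K_p·G_p(0)).
G_p(0) = 0.05615. Require 1/(1 + K_p·0.05615) = 0.04, so 1 + 0.05615·K_p = 25.
K_p = (25 − 1)/0.05615 = 427.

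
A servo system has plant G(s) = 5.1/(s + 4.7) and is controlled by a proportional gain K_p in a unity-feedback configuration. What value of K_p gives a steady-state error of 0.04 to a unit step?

The loop is type 0, so e_ss(step) = 1/(1 + K_pos) with K_pos = K_p·G(0).
G(0) = 1.085. Require 1/(1 + K_p·1.085) = 0.04, so 1 + 1.085·K_p = 25.
K_p = (25 − 1)/1.085 = 22.1.

K_p = 22.1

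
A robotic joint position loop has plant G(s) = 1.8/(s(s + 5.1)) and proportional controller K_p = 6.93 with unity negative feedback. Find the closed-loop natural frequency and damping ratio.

With unity feedback the closed-loop characteristic equation is s² + 5.1s + 6.93·1.8 = s² + 5.1s + 12.47 = 0.
So ω_n² = 12.47 ⇒ ω_n = 3.532 rad/s, and ζ = 5.1/(2ω_n) = 0.722.

ω_n = 3.53 rad/s, ζ = 0.722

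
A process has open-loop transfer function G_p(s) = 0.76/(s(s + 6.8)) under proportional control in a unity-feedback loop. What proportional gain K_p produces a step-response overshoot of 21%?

From %OS = 100·exp(−πζ/√(1−ζ²)) = 21%, ζ = −ln(0.21)/√(π²+ln²(0.21)) = 0.4449.
Characteristic equation s² + 6.8s + 0.76K_p = 0 gives ζ = 6.8/(2√(0.76K_p)).
Setting ζ = 0.4449: √(0.76K_p) = 6.8/(2·0.4449) = 7.642, so K_p = 58.4/0.76 = 76.8.

K_p = 76.8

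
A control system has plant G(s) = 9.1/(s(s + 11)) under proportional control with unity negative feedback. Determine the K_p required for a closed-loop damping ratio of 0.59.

K_p = 9.55

Closed-loop characteristic equation: s² + 11s + K_p·9.1 = 0.
So ω_n = √(9.1K_p) and 2ζω_n = 11, giving ζ = 11/(2√(9.1K_p)).
Setting ζ = 0.59: √(9.1K_p) = 11/(2·0.59) = 9.322, so K_p = 86.9/9.1 = 9.55.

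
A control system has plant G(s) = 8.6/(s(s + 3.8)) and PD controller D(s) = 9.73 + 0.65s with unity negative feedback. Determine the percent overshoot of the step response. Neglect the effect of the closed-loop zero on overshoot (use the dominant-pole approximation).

Forward path: (9.73 + 0.65s)·8.6/(s(s+3.8)). The closed-loop characteristic equation is s² + (3.8 + 8.6·0.65)s + 8.6·9.73 = 0.
That is s² + 9.39s + 83.68 = 0, so ω_n = 9.148 rad/s and ζ = 9.39/(2·9.148) = 0.5133.
%OS = 100·exp(−πζ/√(1−ζ²)) = 15.3%.

15.3%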